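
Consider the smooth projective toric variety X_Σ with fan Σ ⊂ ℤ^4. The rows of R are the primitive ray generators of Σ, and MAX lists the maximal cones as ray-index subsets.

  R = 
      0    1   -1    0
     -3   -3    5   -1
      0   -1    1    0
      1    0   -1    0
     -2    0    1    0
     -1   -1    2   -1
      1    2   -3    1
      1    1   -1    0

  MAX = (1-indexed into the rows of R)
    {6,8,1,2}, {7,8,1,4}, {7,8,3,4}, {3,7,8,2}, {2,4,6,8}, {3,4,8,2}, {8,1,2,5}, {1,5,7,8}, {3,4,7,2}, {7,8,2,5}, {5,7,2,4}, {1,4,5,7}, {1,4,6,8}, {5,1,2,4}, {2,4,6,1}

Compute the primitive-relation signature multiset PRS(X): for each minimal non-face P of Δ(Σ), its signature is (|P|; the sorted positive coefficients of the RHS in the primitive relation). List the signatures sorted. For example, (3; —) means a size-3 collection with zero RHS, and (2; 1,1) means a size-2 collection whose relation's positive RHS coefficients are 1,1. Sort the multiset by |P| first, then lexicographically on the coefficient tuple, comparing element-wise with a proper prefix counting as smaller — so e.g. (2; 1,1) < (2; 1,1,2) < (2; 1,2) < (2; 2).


Minimal non-faces — 9 found among 8 rays, 15 max cones:

  • {1,3}:  v_{1} + v_{3} = 0 ; sig = (2; —)
  • {6,7}:  v_{6} + v_{7} = v_{1} ; sig = (2; 1)
  • {3,5}:  v_{3} + v_{5} = v_{2} + v_{7} ; sig = (2; 1,1)
  • {3,6}:  v_{3} + v_{6} = v_{2} + v_{4} + v_{8} ; sig = (2; 1,1,1)
  • {5,6}:  v_{5} + v_{6} = 2·v_{1} + v_{2} ; sig = (2; 1,2)
  • {1,2,7}:  v_{1} + v_{2} + v_{7} = v_{5} ; sig = (3; 1)
  • {4,5,8}:  v_{4} + v_{5} + v_{8} = v_{1} ; sig = (3; 1)
  • {2,4,7,8}:  v_{2} + v_{4} + v_{7} + v_{8} = 0 ; sig = (4; —)
  • {1,2,4,8}:  v_{1} + v_{2} + v_{4} + v_{8} = v_{6} ; sig = (4; 1)

Signatures (|P|; sorted positive RHS coefficients), sorted:
    |P|=2: 5 collections, coeffs (), (1), (1,1), (1,1,1), (1,2)
    |P|=3: 2 collections, coeffs (1), (1)
    |P|=4: 2 collections, coeffs (), (1)


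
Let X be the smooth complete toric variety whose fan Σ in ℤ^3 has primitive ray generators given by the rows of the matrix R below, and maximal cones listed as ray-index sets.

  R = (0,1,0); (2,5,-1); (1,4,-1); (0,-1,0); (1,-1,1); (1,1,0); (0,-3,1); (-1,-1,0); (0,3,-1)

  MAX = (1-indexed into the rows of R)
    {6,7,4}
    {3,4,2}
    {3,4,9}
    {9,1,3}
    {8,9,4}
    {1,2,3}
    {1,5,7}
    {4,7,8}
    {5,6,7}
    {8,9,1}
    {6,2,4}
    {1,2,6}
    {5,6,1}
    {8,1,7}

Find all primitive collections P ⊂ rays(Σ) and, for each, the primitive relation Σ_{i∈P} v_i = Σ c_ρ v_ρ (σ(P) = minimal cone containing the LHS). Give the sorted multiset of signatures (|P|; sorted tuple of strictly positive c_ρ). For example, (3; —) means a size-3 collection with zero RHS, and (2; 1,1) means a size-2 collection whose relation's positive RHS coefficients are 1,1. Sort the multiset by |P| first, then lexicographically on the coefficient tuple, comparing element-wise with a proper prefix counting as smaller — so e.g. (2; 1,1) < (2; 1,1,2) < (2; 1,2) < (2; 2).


Σ has 16 primitive collections:

  • {1,4}:  v_{1} + v_{4} = 0  ⟹  sig = (2; —)
  • {6,8}:  v_{6} + v_{8} = 0  ⟹  sig = (2; —)
  • {7,9}:  v_{7} + v_{9} = 0  ⟹  sig = (2; —)
  • {2,8}:  v_{2} + v_{8} = v_{3}  ⟹  sig = (2; 1)
  • {3,6}:  v_{3} + v_{6} = v_{2}  ⟹  sig = (2; 1)
  • {3,7}:  v_{3} + v_{7} = v_{6}  ⟹  sig = (2; 1)
  • {3,8}:  v_{3} + v_{8} = v_{9}  ⟹  sig = (2; 1)
  • {6,9}:  v_{6} + v_{9} = v_{3}  ⟹  sig = (2; 1)
  • {4,5}:  v_{4} + v_{5} = v_{6} + v_{7}  ⟹  sig = (2; 1,1)
  • {5,8}:  v_{5} + v_{8} = v_{1} + v_{7}  ⟹  sig = (2; 1,1)
  • {5,9}:  v_{5} + v_{9} = v_{1} + v_{6}  ⟹  sig = (2; 1,1)
  • {3,5}:  v_{3} + v_{5} = v_{1} + 2·v_{6}  ⟹  sig = (2; 1,2)
  • {2,5}:  v_{2} + v_{5} = v_{1} + 3·v_{6}  ⟹  sig = (2; 1,3)
  • {2,7}:  v_{2} + v_{7} = 2·v_{6}  ⟹  sig = (2; 2)
  • {2,9}:  v_{2} + v_{9} = 2·v_{3}  ⟹  sig = (2; 2)
  • {1,6,7}:  v_{1} + v_{6} + v_{7} = v_{5}  ⟹  sig = (3; 1)

Sorted signature multiset PRS(X):
    (2; —)
    (2; —)
    (2; —)
    (2; 1)
    (2; 1)
    (2; 1)
    (2; 1)
    (2; 1)
    (2; 1,1)
    (2; 1,1)
    (2; 1,1)
    (2; 1,2)
    (2; 1,3)
    (2; 2)
    (2; 2)
    (3; 1)


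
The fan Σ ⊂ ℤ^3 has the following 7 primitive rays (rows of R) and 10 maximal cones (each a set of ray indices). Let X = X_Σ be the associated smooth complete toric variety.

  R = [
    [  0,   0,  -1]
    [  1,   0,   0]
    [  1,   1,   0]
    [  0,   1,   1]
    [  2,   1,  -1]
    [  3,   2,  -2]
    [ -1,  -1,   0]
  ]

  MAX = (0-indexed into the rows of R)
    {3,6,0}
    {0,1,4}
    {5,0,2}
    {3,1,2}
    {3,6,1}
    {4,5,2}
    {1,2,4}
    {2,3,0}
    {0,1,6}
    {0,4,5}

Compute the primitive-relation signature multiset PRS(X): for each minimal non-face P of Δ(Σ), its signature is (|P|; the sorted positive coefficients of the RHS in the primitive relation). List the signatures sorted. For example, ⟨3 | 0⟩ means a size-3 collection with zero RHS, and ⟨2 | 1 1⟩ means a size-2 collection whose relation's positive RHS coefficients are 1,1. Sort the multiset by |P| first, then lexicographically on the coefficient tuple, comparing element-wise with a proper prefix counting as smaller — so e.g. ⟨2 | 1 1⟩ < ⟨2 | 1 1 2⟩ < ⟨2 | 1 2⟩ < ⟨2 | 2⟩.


Primitive collections (9):

  P={2,6}:  v_{2} + v_{6} = 0 ; sig = ⟨2 | 0⟩
  P={4,6}:  v_{4} + v_{6} = v_{0} + v_{1} ; sig = ⟨2 | 1 1⟩
  P={5,6}:  v_{5} + v_{6} = v_{0} + v_{4} ; sig = ⟨2 | 1 1⟩
  P={3,5}:  v_{3} + v_{5} = v_{0} + 3·v_{2} ; sig = ⟨2 | 1 3⟩
  P={1,5}:  v_{1} + v_{5} = 2·v_{4} ; sig = ⟨2 | 2⟩
  P={3,4}:  v_{3} + v_{4} = 2·v_{2} ; sig = ⟨2 | 2⟩
  P={0,1,2}:  v_{0} + v_{1} + v_{2} = v_{4} ; sig = ⟨3 | 1⟩
  P={0,1,3}:  v_{0} + v_{1} + v_{3} = v_{2} ; sig = ⟨3 | 1⟩
  P={0,2,4}:  v_{0} + v_{2} + v_{4} = v_{5} ; sig = ⟨3 | 1⟩

Hence PRS(X_Σ) =
[⟨2 | 0⟩, ⟨2 | 1 1⟩, ⟨2 | 1 1⟩, ⟨2 | 1 3⟩, ⟨2 | 2⟩, ⟨2 | 2⟩, ⟨3 | 1⟩, ⟨3 | 1⟩, ⟨3 | 1⟩]


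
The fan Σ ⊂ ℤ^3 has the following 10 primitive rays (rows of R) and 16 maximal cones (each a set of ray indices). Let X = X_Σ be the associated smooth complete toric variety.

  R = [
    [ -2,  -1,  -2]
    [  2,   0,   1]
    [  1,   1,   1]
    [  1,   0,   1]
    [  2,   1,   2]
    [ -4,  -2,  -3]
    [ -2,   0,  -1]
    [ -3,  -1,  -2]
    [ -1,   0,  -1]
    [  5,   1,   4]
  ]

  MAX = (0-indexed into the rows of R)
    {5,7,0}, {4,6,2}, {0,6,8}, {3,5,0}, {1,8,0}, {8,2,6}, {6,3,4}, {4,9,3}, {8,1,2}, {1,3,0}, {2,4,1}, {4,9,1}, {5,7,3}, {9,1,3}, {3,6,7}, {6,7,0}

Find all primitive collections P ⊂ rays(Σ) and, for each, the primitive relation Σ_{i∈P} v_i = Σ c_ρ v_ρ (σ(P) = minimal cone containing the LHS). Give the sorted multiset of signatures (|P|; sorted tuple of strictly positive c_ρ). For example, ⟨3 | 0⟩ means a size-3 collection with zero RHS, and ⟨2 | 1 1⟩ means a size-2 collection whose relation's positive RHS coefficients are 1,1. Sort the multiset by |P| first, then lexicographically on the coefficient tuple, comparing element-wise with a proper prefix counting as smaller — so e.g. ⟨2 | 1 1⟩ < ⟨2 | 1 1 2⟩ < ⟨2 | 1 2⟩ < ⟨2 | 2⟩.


The 24 primitive collections of Σ (r=10, n=3):

  {0,4}:  v_{0} + v_{4} = 0  →  sig = ⟨2 | 0⟩
  {1,6}:  v_{1} + v_{6} = 0  →  sig = ⟨2 | 0⟩
  {3,8}:  v_{3} + v_{8} = 0  →  sig = ⟨2 | 0⟩
  {0,2}:  v_{0} + v_{2} = v_{8}  →  sig = ⟨2 | 1⟩
  {2,3}:  v_{2} + v_{3} = v_{4}  →  sig = ⟨2 | 1⟩
  {2,5}:  v_{2} + v_{5} = v_{7}  →  sig = ⟨2 | 1⟩
  {2,7}:  v_{2} + v_{7} = v_{6}  →  sig = ⟨2 | 1⟩
  {4,8}:  v_{4} + v_{8} = v_{2}  →  sig = ⟨2 | 1⟩
  {0,9}:  v_{0} + v_{9} = v_{1} + v_{3}  →  sig = ⟨2 | 1 1⟩
  {1,7}:  v_{1} + v_{7} = v_{0} + v_{3}  →  sig = ⟨2 | 1 1⟩
  {4,5}:  v_{4} + v_{5} = v_{3} + v_{7}  →  sig = ⟨2 | 1 1⟩
  {4,7}:  v_{4} + v_{7} = v_{3} + v_{6}  →  sig = ⟨2 | 1 1⟩
  {5,8}:  v_{5} + v_{8} = v_{0} + v_{7}  →  sig = ⟨2 | 1 1⟩
  {6,9}:  v_{6} + v_{9} = v_{3} + v_{4}  →  sig = ⟨2 | 1 1⟩
  {7,8}:  v_{7} + v_{8} = v_{0} + v_{6}  →  sig = ⟨2 | 1 1⟩
  {8,9}:  v_{8} + v_{9} = v_{1} + v_{4}  →  sig = ⟨2 | 1 1⟩
  {2,9}:  v_{2} + v_{9} = v_{1} + 2·v_{4}  →  sig = ⟨2 | 1 2⟩
  {5,9}:  v_{5} + v_{9} = v_{0} + 3·v_{3}  →  sig = ⟨2 | 1 3⟩
  {5,6}:  v_{5} + v_{6} = 2·v_{7}  →  sig = ⟨2 | 2⟩
  {7,9}:  v_{7} + v_{9} = 2·v_{3}  →  sig = ⟨2 | 2⟩
  {1,5}:  v_{1} + v_{5} = 2·v_{0} + 2·v_{3}  →  sig = ⟨2 | 2 2⟩
  {0,3,6}:  v_{0} + v_{3} + v_{6} = v_{7}  →  sig = ⟨3 | 1⟩
  {0,3,7}:  v_{0} + v_{3} + v_{7} = v_{5}  →  sig = ⟨3 | 1⟩
  {1,3,4}:  v_{1} + v_{3} + v_{4} = v_{9}  →  sig = ⟨3 | 1⟩

so the primitive-relation signature multiset is
[⟨2 | 0⟩, ⟨2 | 0⟩, ⟨2 | 0⟩, ⟨2 | 1⟩, ⟨2 | 1⟩, ⟨2 | 1⟩, ⟨2 | 1⟩, ⟨2 | 1⟩, ⟨2 | 1 1⟩, ⟨2 | 1 1⟩, ⟨2 | 1 1⟩, ⟨2 | 1 1⟩, ⟨2 | 1 1⟩, ⟨2 | 1 1⟩, ⟨2 | 1 1⟩, ⟨2 | 1 1⟩, ⟨2 | 1 2⟩, ⟨2 | 1 3⟩, ⟨2 | 2⟩, ⟨2 | 2⟩, ⟨2 | 2 2⟩, ⟨3 | 1⟩, ⟨3 | 1⟩, ⟨3 | 1⟩]


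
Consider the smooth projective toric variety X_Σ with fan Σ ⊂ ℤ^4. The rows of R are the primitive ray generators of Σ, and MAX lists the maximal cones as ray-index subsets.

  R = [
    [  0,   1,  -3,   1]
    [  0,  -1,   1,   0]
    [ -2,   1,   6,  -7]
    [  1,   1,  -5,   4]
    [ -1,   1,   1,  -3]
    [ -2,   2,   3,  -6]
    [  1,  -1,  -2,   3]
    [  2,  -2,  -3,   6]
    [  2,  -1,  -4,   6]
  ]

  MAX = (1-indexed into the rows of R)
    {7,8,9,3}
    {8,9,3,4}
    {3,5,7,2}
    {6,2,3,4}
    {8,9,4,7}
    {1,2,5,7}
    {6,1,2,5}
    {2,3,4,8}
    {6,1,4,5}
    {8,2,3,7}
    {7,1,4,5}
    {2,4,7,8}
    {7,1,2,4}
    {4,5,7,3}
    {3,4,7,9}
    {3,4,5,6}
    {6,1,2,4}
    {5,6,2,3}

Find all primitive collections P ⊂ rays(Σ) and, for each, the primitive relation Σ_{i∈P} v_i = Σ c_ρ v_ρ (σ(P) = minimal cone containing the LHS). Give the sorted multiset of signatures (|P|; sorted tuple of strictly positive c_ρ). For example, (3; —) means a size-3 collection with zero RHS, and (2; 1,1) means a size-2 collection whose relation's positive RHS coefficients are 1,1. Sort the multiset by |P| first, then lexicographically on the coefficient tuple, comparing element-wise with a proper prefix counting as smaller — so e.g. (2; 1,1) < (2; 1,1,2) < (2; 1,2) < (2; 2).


12 minimal non-faces of Δ(Σ) (on 9 rays):

  {6,8}:  v_{6} + v_{8} = 0  ⟹  sig = (2; —)
  {1,3}:  v_{1} + v_{3} = v_{6}  ⟹  sig = (2; 1)
  {2,9}:  v_{2} + v_{9} = v_{8}  ⟹  sig = (2; 1)
  {5,8}:  v_{5} + v_{8} = v_{7}  ⟹  sig = (2; 1)
  {6,7}:  v_{6} + v_{7} = v_{5}  ⟹  sig = (2; 1)
  {1,9}:  v_{1} + v_{9} = v_{4} + v_{7}  ⟹  sig = (2; 1,1)
  {1,8}:  v_{1} + v_{8} = v_{2} + v_{4} + v_{7}  ⟹  sig = (2; 1,1,1)
  {6,9}:  v_{6} + v_{9} = v_{3} + v_{4} + v_{7}  ⟹  sig = (2; 1,1,1)
  {5,9}:  v_{5} + v_{9} = v_{3} + v_{4} + 2·v_{7}  ⟹  sig = (2; 1,1,2)
  {2,4,5}:  v_{2} + v_{4} + v_{5} = v_{1}  ⟹  sig = (3; 1)
  {2,3,4,7}:  v_{2} + v_{3} + v_{4} + v_{7} = 0  ⟹  sig = (4; —)
  {3,4,7,8}:  v_{3} + v_{4} + v_{7} + v_{8} = v_{9}  ⟹  sig = (4; 1)

so the primitive-relation signature multiset is
    |P|=2: 9 collections, coeffs (), (1), (1), (1), (1), (1,1), (1,1,1), (1,1,1), (1,1,2)
    |P|=3: 1 collection, coeffs (1)
    |P|=4: 2 collections, coeffs (), (1)


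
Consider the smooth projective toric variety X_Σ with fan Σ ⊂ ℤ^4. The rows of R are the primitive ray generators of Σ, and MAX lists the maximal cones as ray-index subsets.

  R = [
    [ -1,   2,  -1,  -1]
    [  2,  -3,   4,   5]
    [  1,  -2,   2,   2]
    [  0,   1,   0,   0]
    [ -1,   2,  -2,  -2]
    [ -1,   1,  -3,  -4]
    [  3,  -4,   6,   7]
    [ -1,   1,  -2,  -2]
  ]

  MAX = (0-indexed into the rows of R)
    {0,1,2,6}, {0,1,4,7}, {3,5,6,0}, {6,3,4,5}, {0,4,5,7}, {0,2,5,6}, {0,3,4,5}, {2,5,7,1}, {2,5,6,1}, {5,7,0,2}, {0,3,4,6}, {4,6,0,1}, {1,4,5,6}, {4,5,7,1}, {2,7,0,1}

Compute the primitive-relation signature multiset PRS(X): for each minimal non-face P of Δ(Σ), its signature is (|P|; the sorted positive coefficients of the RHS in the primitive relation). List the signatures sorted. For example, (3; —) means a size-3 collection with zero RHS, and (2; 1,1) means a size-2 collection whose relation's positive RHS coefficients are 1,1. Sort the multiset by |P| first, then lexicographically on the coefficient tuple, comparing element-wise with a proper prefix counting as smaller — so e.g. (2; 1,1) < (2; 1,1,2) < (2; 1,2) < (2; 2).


Primitive collections (7):

  {2,4}:  v_{2} + v_{4} = 0  →  sig = (2; —)
  {3,7}:  v_{3} + v_{7} = v_{4}  →  sig = (2; 1)
  {6,7}:  v_{6} + v_{7} = v_{1}  →  sig = (2; 1)
  {1,3}:  v_{1} + v_{3} = v_{4} + v_{6}  →  sig = (2; 1,1)
  {2,3}:  v_{2} + v_{3} = v_{0} + v_{5} + v_{6}  →  sig = (2; 1,1,1)
  {0,1,5}:  v_{0} + v_{1} + v_{5} = 0  →  sig = (3; —)
  {0,4,5,6}:  v_{0} + v_{4} + v_{5} + v_{6} = v_{3}  →  sig = (4; 1)

so the primitive-relation signature multiset is
    (2; —)
    (2; 1)
    (2; 1)
    (2; 1,1)
    (2; 1,1,1)
    (3; —)
    (4; 1)


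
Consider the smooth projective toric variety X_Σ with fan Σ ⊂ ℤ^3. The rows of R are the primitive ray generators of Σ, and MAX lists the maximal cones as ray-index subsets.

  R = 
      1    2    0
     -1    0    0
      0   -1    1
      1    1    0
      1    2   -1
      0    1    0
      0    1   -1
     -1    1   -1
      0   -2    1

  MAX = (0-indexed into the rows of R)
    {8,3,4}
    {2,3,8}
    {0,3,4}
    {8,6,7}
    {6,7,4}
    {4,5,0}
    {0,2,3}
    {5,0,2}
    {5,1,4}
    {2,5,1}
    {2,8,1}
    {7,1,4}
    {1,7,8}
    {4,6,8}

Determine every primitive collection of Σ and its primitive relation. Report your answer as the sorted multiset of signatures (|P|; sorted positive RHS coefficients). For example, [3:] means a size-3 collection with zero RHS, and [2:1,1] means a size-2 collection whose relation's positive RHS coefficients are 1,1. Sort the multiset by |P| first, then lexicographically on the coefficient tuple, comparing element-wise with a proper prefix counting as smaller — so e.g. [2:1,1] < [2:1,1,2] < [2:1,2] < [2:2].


Δ(Σ) — 9 vertices, 17 min non-faces:

  P = {2,6}:  v_{2} + v_{6} = 0  →  sig = [2:]
  P = {1,3}:  v_{1} + v_{3} = v_{5}  →  sig = [2:1]
  P = {1,6}:  v_{1} + v_{6} = v_{7}  →  sig = [2:1]
  P = {2,4}:  v_{2} + v_{4} = v_{3}  →  sig = [2:1]
  P = {2,7}:  v_{2} + v_{7} = v_{1}  →  sig = [2:1]
  P = {3,5}:  v_{3} + v_{5} = v_{0}  →  sig = [2:1]
  P = {3,6}:  v_{3} + v_{6} = v_{4}  →  sig = [2:1]
  P = {5,8}:  v_{5} + v_{8} = v_{2}  →  sig = [2:1]
  P = {0,6}:  v_{0} + v_{6} = v_{4} + v_{5}  →  sig = [2:1,1]
  P = {0,8}:  v_{0} + v_{8} = v_{2} + v_{3}  →  sig = [2:1,1]
  P = {3,7}:  v_{3} + v_{7} = v_{1} + v_{4}  →  sig = [2:1,1]
  P = {5,6}:  v_{5} + v_{6} = v_{1} + v_{4}  →  sig = [2:1,1]
  P = {0,7}:  v_{0} + v_{7} = v_{1} + v_{4} + v_{5}  →  sig = [2:1,1,1]
  P = {5,7}:  v_{5} + v_{7} = 2·v_{1} + v_{4}  →  sig = [2:1,2]
  P = {0,1}:  v_{0} + v_{1} = 2·v_{5}  →  sig = [2:2]
  P = {1,4,8}:  v_{1} + v_{4} + v_{8} = 0  →  sig = [3:]
  P = {4,7,8}:  v_{4} + v_{7} + v_{8} = v_{6}  →  sig = [3:1]

so the primitive-relation signature multiset is
    [2:]
    [2:1]
    [2:1]
    [2:1]
    [2:1]
    [2:1]
    [2:1]
    [2:1]
    [2:1,1]
    [2:1,1]
    [2:1,1]
    [2:1,1]
    [2:1,1,1]
    [2:1,2]
    [2:2]
    [3:]
    [3:1]


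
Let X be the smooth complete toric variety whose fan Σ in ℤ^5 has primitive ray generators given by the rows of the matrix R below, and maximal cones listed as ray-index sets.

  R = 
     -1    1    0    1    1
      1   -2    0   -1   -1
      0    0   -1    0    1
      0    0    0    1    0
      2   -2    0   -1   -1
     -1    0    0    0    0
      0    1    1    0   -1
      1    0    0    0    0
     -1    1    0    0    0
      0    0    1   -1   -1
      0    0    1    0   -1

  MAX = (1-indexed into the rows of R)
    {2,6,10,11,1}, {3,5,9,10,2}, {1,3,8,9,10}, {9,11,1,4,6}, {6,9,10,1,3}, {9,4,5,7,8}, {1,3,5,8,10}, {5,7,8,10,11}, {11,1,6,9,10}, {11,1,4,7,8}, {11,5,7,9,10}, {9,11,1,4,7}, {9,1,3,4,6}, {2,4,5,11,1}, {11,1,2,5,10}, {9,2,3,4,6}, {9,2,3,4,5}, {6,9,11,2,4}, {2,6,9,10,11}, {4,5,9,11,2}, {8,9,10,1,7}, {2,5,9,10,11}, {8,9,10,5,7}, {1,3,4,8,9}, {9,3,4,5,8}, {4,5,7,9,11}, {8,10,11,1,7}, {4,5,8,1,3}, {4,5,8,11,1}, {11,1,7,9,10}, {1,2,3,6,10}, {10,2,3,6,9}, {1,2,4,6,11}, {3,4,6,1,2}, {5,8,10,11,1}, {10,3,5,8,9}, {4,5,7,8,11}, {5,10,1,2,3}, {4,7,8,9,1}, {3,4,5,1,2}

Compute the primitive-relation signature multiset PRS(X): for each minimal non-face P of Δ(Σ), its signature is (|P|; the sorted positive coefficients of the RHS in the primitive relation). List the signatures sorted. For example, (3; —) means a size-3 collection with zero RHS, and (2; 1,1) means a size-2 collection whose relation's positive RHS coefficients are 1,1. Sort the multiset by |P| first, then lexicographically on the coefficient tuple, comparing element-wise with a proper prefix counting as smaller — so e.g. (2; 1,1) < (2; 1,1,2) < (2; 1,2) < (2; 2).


|primitive collections| = 12. Relations:

  P = {3,11}:  v_{3} + v_{11} = 0 ; sig = (2; —)
  P = {6,8}:  v_{6} + v_{8} = 0 ; sig = (2; —)
  P = {2,8}:  v_{2} + v_{8} = v_{5} ; sig = (2; 1)
  P = {4,10}:  v_{4} + v_{10} = v_{11} ; sig = (2; 1)
  P = {5,6}:  v_{5} + v_{6} = v_{2} ; sig = (2; 1)
  P = {3,7}:  v_{3} + v_{7} = v_{8} + v_{9} ; sig = (2; 1,1)
  P = {6,7}:  v_{6} + v_{7} = v_{9} + v_{11} ; sig = (2; 1,1)
  P = {2,7}:  v_{2} + v_{7} = v_{5} + v_{9} + v_{11} ; sig = (2; 1,1,1)
  P = {1,5,9}:  v_{1} + v_{5} + v_{9} = 0 ; sig = (3; —)
  P = {1,2,9}:  v_{1} + v_{2} + v_{9} = v_{6} ; sig = (3; 1)
  P = {8,9,11}:  v_{8} + v_{9} + v_{11} = v_{7} ; sig = (3; 1)
  P = {1,5,7}:  v_{1} + v_{5} + v_{7} = v_{8} + v_{11} ; sig = (3; 1,1)

Sorted signature multiset PRS(X):
    |P|=2: 8 collections, coeffs (), (), (1), (1), (1), (1,1), (1,1), (1,1,1)
    |P|=3: 4 collections, coeffs (), (1), (1), (1,1)


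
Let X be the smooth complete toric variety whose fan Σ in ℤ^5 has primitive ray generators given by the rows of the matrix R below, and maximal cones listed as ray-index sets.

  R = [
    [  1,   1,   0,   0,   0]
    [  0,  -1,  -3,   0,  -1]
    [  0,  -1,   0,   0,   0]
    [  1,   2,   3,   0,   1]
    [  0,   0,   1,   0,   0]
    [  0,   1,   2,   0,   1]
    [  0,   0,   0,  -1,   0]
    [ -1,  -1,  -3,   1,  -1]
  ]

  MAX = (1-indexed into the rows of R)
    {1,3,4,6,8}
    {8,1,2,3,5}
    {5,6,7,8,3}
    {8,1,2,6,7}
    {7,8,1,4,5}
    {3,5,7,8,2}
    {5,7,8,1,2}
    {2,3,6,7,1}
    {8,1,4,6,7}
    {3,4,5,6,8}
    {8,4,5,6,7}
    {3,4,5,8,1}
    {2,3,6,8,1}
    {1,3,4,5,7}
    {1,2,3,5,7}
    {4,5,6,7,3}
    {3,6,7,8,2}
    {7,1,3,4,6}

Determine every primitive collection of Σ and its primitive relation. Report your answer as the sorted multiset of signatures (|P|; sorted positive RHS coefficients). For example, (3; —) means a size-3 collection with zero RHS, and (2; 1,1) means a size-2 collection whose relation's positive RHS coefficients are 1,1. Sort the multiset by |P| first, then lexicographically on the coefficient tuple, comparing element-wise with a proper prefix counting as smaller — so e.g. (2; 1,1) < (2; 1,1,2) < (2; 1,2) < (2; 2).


The 5 primitive collections of Σ (r=8, n=5):

  {2,4}:  v_{2} + v_{4} = v_{1}  ⟹  sig = (2; 1)
  {2,5,6}:  v_{2} + v_{5} + v_{6} = 0  ⟹  sig = (3; —)
  {1,5,6}:  v_{1} + v_{5} + v_{6} = v_{4}  ⟹  sig = (3; 1)
  {3,4,7,8}:  v_{3} + v_{4} + v_{7} + v_{8} = 0  ⟹  sig = (4; —)
  {1,3,7,8}:  v_{1} + v_{3} + v_{7} + v_{8} = v_{2}  ⟹  sig = (4; 1)

so the primitive-relation signature multiset is
[(2; 1), (3; —), (3; 1), (4; —), (4; 1)]


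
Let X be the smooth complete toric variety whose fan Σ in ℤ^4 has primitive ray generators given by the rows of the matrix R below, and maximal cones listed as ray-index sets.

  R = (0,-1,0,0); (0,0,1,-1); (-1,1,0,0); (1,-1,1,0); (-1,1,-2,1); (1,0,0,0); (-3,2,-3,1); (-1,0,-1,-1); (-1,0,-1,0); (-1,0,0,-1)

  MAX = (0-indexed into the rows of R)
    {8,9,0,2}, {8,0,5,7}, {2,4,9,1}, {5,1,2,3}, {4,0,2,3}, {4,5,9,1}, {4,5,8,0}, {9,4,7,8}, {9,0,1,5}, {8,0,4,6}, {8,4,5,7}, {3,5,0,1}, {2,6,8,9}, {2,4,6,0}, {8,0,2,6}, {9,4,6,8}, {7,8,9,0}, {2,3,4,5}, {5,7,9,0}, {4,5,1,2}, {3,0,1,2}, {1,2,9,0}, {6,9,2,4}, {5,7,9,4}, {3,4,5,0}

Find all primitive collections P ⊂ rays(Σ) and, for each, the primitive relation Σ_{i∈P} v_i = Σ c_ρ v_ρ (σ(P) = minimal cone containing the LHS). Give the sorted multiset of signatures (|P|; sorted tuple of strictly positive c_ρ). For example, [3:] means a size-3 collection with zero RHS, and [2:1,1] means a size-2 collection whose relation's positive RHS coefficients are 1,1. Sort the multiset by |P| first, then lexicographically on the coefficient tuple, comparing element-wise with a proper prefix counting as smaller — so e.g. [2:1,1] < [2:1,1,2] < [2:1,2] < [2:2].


The 20 primitive collections of Σ (r=10, n=4):

  P={1,8}:  v_{1} + v_{8} = v_{9}  →  sig = [2:1]
  P={3,8}:  v_{3} + v_{8} = v_{0}  →  sig = [2:1]
  P={3,9}:  v_{3} + v_{9} = v_{0} + v_{1}  →  sig = [2:1,1]
  P={1,6}:  v_{1} + v_{6} = v_{2} + v_{4} + v_{9}  →  sig = [2:1,1,1]
  P={2,7}:  v_{2} + v_{7} = v_{1} + v_{4} + v_{9}  →  sig = [2:1,1,1]
  P={3,6}:  v_{3} + v_{6} = v_{0} + v_{2} + v_{4}  →  sig = [2:1,1,1]
  P={3,7}:  v_{3} + v_{7} = v_{0} + v_{5} + v_{9}  →  sig = [2:1,1,1]
  P={1,7}:  v_{1} + v_{7} = v_{5} + 2·v_{9}  →  sig = [2:1,2]
  P={5,6}:  v_{5} + v_{6} = v_{1} + 2·v_{4}  →  sig = [2:1,2]
  P={6,7}:  v_{6} + v_{7} = 2·v_{4} + 2·v_{9}  →  sig = [2:2,2]
  P={0,2,5}:  v_{0} + v_{2} + v_{5} = 0  →  sig = [3:]
  P={1,3,4}:  v_{1} + v_{3} + v_{4} = 0  →  sig = [3:]
  P={0,1,4}:  v_{0} + v_{1} + v_{4} = v_{8}  →  sig = [3:1]
  P={2,4,8}:  v_{2} + v_{4} + v_{8} = v_{6}  →  sig = [3:1]
  P={5,8,9}:  v_{5} + v_{8} + v_{9} = v_{7}  →  sig = [3:1]
  P={2,5,8}:  v_{2} + v_{5} + v_{8} = v_{1} + v_{4}  →  sig = [3:1,1]
  P={2,5,9}:  v_{2} + v_{5} + v_{9} = 2·v_{1} + v_{4}  →  sig = [3:1,2]
  P={0,4,7}:  v_{0} + v_{4} + v_{7} = v_{5} + 3·v_{8}  →  sig = [3:1,3]
  P={0,6,9}:  v_{0} + v_{6} + v_{9} = v_{2} + 3·v_{8}  →  sig = [3:1,3]
  P={0,4,9}:  v_{0} + v_{4} + v_{9} = 2·v_{8}  →  sig = [3:2]

Signatures (|P|; sorted positive RHS coefficients), sorted:
[[2:1], [2:1], [2:1,1], [2:1,1,1], [2:1,1,1], [2:1,1,1], [2:1,1,1], [2:1,2], [2:1,2], [2:2,2], [3:], [3:], [3:1], [3:1], [3:1], [3:1,1], [3:1,2], [3:1,3], [3:1,3], [3:2]]


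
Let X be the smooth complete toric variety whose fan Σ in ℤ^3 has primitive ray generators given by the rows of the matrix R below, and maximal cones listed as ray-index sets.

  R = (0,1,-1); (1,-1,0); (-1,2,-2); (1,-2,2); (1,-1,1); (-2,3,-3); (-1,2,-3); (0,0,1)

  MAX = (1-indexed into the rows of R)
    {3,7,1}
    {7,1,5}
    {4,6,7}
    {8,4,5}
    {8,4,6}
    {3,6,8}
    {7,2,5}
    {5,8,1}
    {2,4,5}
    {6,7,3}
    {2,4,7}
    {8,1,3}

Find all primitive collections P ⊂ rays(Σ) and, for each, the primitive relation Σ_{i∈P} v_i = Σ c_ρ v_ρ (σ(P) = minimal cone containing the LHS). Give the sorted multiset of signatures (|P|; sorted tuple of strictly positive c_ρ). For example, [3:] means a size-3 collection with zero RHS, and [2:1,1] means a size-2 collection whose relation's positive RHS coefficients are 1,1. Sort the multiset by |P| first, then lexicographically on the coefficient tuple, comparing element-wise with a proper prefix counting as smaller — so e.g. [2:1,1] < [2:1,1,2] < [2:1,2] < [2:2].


11 minimal non-faces of Δ(Σ) (on 8 rays):

  P = {3,4}:  v_{3} + v_{4} = 0 ; sig = [2:]
  P = {1,4}:  v_{1} + v_{4} = v_{5} ; sig = [2:1]
  P = {2,6}:  v_{2} + v_{6} = v_{7} ; sig = [2:1]
  P = {2,8}:  v_{2} + v_{8} = v_{5} ; sig = [2:1]
  P = {3,5}:  v_{3} + v_{5} = v_{1} ; sig = [2:1]
  P = {5,6}:  v_{5} + v_{6} = v_{3} ; sig = [2:1]
  P = {7,8}:  v_{7} + v_{8} = v_{3} ; sig = [2:1]
  P = {2,3}:  v_{2} + v_{3} = v_{5} + v_{7} ; sig = [2:1,1]
  P = {1,2}:  v_{1} + v_{2} = 2·v_{5} + v_{7} ; sig = [2:1,2]
  P = {1,6}:  v_{1} + v_{6} = 2·v_{3} ; sig = [2:2]
  P = {4,5,7}:  v_{4} + v_{5} + v_{7} = v_{2} ; sig = [3:1]

so the primitive-relation signature multiset is
    |P|=2: 10 collections, coeffs (), (1), (1), (1), (1), (1), (1), (1,1), (1,2), (2)
    |P|=3: 1 collection, coeffs (1)


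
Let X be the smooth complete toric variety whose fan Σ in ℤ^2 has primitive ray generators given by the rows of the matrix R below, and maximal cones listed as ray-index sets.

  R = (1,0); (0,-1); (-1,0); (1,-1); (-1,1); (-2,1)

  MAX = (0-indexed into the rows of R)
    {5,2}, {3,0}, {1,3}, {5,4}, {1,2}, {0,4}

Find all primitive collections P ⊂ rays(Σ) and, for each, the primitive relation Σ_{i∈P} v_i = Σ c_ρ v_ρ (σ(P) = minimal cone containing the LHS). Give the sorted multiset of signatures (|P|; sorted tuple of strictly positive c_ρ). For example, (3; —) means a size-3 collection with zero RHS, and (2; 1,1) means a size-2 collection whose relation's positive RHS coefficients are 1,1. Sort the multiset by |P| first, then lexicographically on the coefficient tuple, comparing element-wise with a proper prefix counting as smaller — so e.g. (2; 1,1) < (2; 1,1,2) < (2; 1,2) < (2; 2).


The 9 primitive collections of Σ (r=6, n=2):

  P = {0,2}:  v_{0} + v_{2} = 0 — sig = (2; —)
  P = {3,4}:  v_{3} + v_{4} = 0 — sig = (2; —)
  P = {0,1}:  v_{0} + v_{1} = v_{3} — sig = (2; 1)
  P = {0,5}:  v_{0} + v_{5} = v_{4} — sig = (2; 1)
  P = {1,4}:  v_{1} + v_{4} = v_{2} — sig = (2; 1)
  P = {2,3}:  v_{2} + v_{3} = v_{1} — sig = (2; 1)
  P = {2,4}:  v_{2} + v_{4} = v_{5} — sig = (2; 1)
  P = {3,5}:  v_{3} + v_{5} = v_{2} — sig = (2; 1)
  P = {1,5}:  v_{1} + v_{5} = 2·v_{2} — sig = (2; 2)

Hence PRS(X_Σ) =
{ (2; —) ×2,  (2; 1) ×6,  (2; 2) }


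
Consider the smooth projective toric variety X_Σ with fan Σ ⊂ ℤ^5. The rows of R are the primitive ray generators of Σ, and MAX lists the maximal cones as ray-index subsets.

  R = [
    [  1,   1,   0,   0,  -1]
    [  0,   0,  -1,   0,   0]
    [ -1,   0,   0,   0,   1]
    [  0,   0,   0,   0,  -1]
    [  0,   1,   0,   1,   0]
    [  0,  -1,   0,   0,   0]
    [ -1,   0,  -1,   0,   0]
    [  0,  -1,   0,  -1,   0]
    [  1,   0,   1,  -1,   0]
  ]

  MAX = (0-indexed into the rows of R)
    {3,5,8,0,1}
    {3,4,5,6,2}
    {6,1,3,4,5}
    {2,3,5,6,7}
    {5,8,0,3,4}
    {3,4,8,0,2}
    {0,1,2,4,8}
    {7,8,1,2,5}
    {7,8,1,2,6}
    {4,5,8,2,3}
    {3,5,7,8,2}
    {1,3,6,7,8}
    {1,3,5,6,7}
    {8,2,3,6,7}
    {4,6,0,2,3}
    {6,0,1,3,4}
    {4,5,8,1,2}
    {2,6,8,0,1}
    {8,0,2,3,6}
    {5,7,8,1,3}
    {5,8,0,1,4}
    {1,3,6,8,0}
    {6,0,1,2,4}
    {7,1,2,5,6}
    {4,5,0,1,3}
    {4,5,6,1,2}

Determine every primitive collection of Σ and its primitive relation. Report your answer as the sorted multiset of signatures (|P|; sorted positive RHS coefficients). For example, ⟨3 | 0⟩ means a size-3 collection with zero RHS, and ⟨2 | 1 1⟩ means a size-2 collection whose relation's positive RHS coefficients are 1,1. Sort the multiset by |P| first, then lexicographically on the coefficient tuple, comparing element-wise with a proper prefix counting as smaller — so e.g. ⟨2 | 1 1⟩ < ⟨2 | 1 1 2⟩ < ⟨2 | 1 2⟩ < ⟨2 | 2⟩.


Minimal non-faces — 8 found among 9 rays, 26 max cones:

  {4,7}:  v_{4} + v_{7} = 0  ⇒ sig = ⟨2 | 0⟩
  {0,7}:  v_{0} + v_{7} = v_{1} + v_{3} + v_{8}  ⇒ sig = ⟨2 | 1 1 1⟩
  {0,2,5}:  v_{0} + v_{2} + v_{5} = 0  ⇒ sig = ⟨3 | 0⟩
  {1,2,3}:  v_{1} + v_{2} + v_{3} = v_{6}  ⇒ sig = ⟨3 | 1⟩
  {5,6,8}:  v_{5} + v_{6} + v_{8} = v_{7}  ⇒ sig = ⟨3 | 1⟩
  {0,5,6}:  v_{0} + v_{5} + v_{6} = v_{1} + v_{3}  ⇒ sig = ⟨3 | 1 1⟩
  {4,6,8}:  v_{4} + v_{6} + v_{8} = v_{0} + v_{2}  ⇒ sig = ⟨3 | 1 1⟩
  {1,3,4,8}:  v_{1} + v_{3} + v_{4} + v_{8} = v_{0}  ⇒ sig = ⟨4 | 1⟩

so the primitive-relation signature multiset is
{ ⟨2 | 0⟩,  ⟨2 | 1 1 1⟩,  ⟨3 | 0⟩,  ⟨3 | 1⟩ ×2,  ⟨3 | 1 1⟩ ×2,  ⟨4 | 1⟩ }


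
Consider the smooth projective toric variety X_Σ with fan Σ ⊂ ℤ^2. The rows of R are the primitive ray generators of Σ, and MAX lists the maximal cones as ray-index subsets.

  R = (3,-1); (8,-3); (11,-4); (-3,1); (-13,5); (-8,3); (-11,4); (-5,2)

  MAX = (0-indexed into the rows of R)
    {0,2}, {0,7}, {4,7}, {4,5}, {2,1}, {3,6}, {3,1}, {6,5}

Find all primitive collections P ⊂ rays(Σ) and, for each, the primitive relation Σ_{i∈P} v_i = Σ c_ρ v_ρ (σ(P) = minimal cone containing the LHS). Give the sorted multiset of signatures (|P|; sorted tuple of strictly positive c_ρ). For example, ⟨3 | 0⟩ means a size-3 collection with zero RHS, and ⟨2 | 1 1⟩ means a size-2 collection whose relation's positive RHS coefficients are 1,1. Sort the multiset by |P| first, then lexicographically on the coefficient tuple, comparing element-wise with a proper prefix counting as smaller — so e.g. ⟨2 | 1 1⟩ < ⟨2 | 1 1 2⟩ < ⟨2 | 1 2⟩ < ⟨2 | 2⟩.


Primitive collections (20):

  {0,3}:  v_{0} + v_{3} = 0 ; sig = ⟨2 | 0⟩
  {1,5}:  v_{1} + v_{5} = 0 ; sig = ⟨2 | 0⟩
  {2,6}:  v_{2} + v_{6} = 0 ; sig = ⟨2 | 0⟩
  {0,1}:  v_{0} + v_{1} = v_{2} ; sig = ⟨2 | 1⟩
  {0,5}:  v_{0} + v_{5} = v_{7} ; sig = ⟨2 | 1⟩
  {0,6}:  v_{0} + v_{6} = v_{5} ; sig = ⟨2 | 1⟩
  {1,4}:  v_{1} + v_{4} = v_{7} ; sig = ⟨2 | 1⟩
  {1,6}:  v_{1} + v_{6} = v_{3} ; sig = ⟨2 | 1⟩
  {1,7}:  v_{1} + v_{7} = v_{0} ; sig = ⟨2 | 1⟩
  {2,3}:  v_{2} + v_{3} = v_{1} ; sig = ⟨2 | 1⟩
  {2,5}:  v_{2} + v_{5} = v_{0} ; sig = ⟨2 | 1⟩
  {3,5}:  v_{3} + v_{5} = v_{6} ; sig = ⟨2 | 1⟩
  {3,7}:  v_{3} + v_{7} = v_{5} ; sig = ⟨2 | 1⟩
  {5,7}:  v_{5} + v_{7} = v_{4} ; sig = ⟨2 | 1⟩
  {2,4}:  v_{2} + v_{4} = v_{0} + v_{7} ; sig = ⟨2 | 1 1⟩
  {0,4}:  v_{0} + v_{4} = 2·v_{7} ; sig = ⟨2 | 2⟩
  {2,7}:  v_{2} + v_{7} = 2·v_{0} ; sig = ⟨2 | 2⟩
  {3,4}:  v_{3} + v_{4} = 2·v_{5} ; sig = ⟨2 | 2⟩
  {6,7}:  v_{6} + v_{7} = 2·v_{5} ; sig = ⟨2 | 2⟩
  {4,6}:  v_{4} + v_{6} = 3·v_{5} ; sig = ⟨2 | 3⟩

Hence PRS(X_Σ) =
{ ⟨2 | 0⟩ ×3,  ⟨2 | 1⟩ ×11,  ⟨2 | 1 1⟩,  ⟨2 | 2⟩ ×4,  ⟨2 | 3⟩ }


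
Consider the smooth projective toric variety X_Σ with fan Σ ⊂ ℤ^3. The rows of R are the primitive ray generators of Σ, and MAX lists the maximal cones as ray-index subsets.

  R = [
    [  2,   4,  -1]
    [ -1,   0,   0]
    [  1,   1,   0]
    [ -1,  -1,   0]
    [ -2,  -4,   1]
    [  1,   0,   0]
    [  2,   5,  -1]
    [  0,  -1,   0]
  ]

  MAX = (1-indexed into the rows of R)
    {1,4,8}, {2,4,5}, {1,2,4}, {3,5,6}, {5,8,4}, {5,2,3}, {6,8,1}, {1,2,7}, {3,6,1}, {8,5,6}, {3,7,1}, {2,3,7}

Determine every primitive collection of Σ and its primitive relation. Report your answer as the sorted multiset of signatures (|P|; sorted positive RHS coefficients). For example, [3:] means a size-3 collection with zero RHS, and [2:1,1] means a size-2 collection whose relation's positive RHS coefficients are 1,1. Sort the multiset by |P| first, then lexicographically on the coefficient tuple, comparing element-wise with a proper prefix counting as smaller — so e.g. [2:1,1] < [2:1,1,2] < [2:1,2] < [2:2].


Σ has 11 primitive collections:

  {1,5}:  v_{1} + v_{5} = 0  so sig = [2:]
  {2,6}:  v_{2} + v_{6} = 0  so sig = [2:]
  {3,4}:  v_{3} + v_{4} = 0  so sig = [2:]
  {2,8}:  v_{2} + v_{8} = v_{4}  so sig = [2:1]
  {3,8}:  v_{3} + v_{8} = v_{6}  so sig = [2:1]
  {4,6}:  v_{4} + v_{6} = v_{8}  so sig = [2:1]
  {7,8}:  v_{7} + v_{8} = v_{1}  so sig = [2:1]
  {4,7}:  v_{4} + v_{7} = v_{1} + v_{2}  so sig = [2:1,1]
  {5,7}:  v_{5} + v_{7} = v_{2} + v_{3}  so sig = [2:1,1]
  {6,7}:  v_{6} + v_{7} = v_{1} + v_{3}  so sig = [2:1,1]
  {1,2,3}:  v_{1} + v_{2} + v_{3} = v_{7}  so sig = [3:1]

Signatures (|P|; sorted positive RHS coefficients), sorted:
{ [2:] ×3,  [2:1] ×4,  [2:1,1] ×3,  [3:1] }


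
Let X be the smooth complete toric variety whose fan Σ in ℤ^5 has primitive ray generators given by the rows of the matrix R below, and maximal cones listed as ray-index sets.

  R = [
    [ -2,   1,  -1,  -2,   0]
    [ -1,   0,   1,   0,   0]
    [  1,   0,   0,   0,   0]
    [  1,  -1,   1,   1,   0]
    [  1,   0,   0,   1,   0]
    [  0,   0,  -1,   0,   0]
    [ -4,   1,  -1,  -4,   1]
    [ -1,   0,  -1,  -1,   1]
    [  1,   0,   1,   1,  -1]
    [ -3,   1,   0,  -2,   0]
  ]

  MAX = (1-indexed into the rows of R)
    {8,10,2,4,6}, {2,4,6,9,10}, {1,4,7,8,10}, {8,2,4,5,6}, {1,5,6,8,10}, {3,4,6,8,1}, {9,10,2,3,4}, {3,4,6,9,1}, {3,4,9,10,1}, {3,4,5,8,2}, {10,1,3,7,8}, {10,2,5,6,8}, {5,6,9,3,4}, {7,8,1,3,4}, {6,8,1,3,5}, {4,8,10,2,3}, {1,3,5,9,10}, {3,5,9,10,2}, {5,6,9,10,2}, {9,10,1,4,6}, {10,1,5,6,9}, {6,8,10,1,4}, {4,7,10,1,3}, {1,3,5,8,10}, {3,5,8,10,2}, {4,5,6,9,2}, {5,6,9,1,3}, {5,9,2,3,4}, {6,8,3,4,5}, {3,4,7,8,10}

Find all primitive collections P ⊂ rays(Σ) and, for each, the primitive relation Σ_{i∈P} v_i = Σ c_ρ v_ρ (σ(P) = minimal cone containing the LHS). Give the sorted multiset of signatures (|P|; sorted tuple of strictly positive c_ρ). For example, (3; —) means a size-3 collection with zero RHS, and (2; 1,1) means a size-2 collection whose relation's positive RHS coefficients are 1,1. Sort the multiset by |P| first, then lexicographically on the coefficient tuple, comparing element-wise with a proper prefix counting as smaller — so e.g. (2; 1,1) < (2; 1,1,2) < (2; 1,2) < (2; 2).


11 collections generate NE(X_Σ); each relation:

  P={8,9}:  v_{8} + v_{9} = 0 ; sig = (2; —)
  P={1,2}:  v_{1} + v_{2} = v_{10} ; sig = (2; 1)
  P={5,7}:  v_{5} + v_{7} = v_{3} + v_{8} + v_{10} ; sig = (2; 1,1,1)
  P={7,9}:  v_{7} + v_{9} = v_{1} + v_{3} + v_{4} + v_{10} ; sig = (2; 1,1,1,1)
  P={2,7}:  v_{2} + v_{7} = v_{3} + v_{4} + v_{8} + 2·v_{10} ; sig = (2; 1,1,1,2)
  P={6,7}:  v_{6} + v_{7} = 2·v_{1} + v_{4} + v_{8} ; sig = (2; 1,1,2)
  P={1,4,5}:  v_{1} + v_{4} + v_{5} = 0 ; sig = (3; —)
  P={2,3,6}:  v_{2} + v_{3} + v_{6} = 0 ; sig = (3; —)
  P={3,6,10}:  v_{3} + v_{6} + v_{10} = v_{1} ; sig = (3; 1)
  P={4,5,10}:  v_{4} + v_{5} + v_{10} = v_{2} ; sig = (3; 1)
  P={1,3,4,8,10}:  v_{1} + v_{3} + v_{4} + v_{8} + v_{10} = v_{7} ; sig = (5; 1)

Sorted signature multiset PRS(X):
[(2; —), (2; 1), (2; 1,1,1), (2; 1,1,1,1), (2; 1,1,1,2), (2; 1,1,2), (3; —), (3; —), (3; 1), (3; 1), (5; 1)]


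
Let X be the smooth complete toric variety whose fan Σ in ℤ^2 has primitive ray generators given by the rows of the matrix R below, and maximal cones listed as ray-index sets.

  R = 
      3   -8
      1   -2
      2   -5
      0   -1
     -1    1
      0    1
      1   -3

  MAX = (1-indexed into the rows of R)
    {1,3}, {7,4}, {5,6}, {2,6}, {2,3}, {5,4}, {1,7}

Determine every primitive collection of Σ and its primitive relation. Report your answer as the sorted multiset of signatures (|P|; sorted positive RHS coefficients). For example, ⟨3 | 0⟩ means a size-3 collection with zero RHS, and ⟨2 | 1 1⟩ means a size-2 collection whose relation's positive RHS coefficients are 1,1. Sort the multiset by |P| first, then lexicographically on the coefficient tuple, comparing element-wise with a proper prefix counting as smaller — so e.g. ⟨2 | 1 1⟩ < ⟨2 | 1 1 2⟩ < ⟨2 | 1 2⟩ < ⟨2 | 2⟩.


Minimal non-faces — 14 found among 7 rays, 7 max cones:

  P={4,6}:  v_{4} + v_{6} = 0 ; sig = ⟨2 | 0⟩
  P={2,4}:  v_{2} + v_{4} = v_{7} ; sig = ⟨2 | 1⟩
  P={2,5}:  v_{2} + v_{5} = v_{4} ; sig = ⟨2 | 1⟩
  P={2,7}:  v_{2} + v_{7} = v_{3} ; sig = ⟨2 | 1⟩
  P={3,7}:  v_{3} + v_{7} = v_{1} ; sig = ⟨2 | 1⟩
  P={6,7}:  v_{6} + v_{7} = v_{2} ; sig = ⟨2 | 1⟩
  P={1,6}:  v_{1} + v_{6} = v_{2} + v_{3} ; sig = ⟨2 | 1 1⟩
  P={3,5}:  v_{3} + v_{5} = v_{4} + v_{7} ; sig = ⟨2 | 1 1⟩
  P={1,5}:  v_{1} + v_{5} = v_{4} + 2·v_{7} ; sig = ⟨2 | 1 2⟩
  P={1,2}:  v_{1} + v_{2} = 2·v_{3} ; sig = ⟨2 | 2⟩
  P={3,4}:  v_{3} + v_{4} = 2·v_{7} ; sig = ⟨2 | 2⟩
  P={3,6}:  v_{3} + v_{6} = 2·v_{2} ; sig = ⟨2 | 2⟩
  P={5,7}:  v_{5} + v_{7} = 2·v_{4} ; sig = ⟨2 | 2⟩
  P={1,4}:  v_{1} + v_{4} = 3·v_{7} ; sig = ⟨2 | 3⟩

Hence PRS(X_Σ) =
    |P|=2: 14 collections, coeffs (), (1), (1), (1), (1), (1), (1,1), (1,1), (1,2), (2), (2), (2), (2), (3)


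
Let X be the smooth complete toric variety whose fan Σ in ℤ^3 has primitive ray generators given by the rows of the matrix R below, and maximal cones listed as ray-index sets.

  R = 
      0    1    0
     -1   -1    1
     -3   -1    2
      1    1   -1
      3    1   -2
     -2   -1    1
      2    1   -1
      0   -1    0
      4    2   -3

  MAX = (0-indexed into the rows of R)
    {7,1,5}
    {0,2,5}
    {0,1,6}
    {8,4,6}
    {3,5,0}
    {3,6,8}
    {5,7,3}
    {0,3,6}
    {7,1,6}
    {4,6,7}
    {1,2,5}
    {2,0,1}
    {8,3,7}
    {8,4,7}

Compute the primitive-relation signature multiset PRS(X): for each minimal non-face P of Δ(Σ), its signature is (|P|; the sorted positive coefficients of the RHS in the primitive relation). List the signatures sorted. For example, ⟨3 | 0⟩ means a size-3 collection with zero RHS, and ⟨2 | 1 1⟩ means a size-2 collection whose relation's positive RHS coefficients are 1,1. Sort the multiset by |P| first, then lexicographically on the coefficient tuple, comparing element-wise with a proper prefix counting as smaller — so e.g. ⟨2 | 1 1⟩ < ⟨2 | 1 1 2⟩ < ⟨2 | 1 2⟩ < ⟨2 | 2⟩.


Σ has 18 primitive collections:

  {0,7}:  v_{0} + v_{7} = 0  so sig = ⟨2 | 0⟩
  {1,3}:  v_{1} + v_{3} = 0  so sig = ⟨2 | 0⟩
  {2,4}:  v_{2} + v_{4} = 0  so sig = ⟨2 | 0⟩
  {5,6}:  v_{5} + v_{6} = 0  so sig = ⟨2 | 0⟩
  {1,8}:  v_{1} + v_{8} = v_{4}  so sig = ⟨2 | 1⟩
  {2,8}:  v_{2} + v_{8} = v_{3}  so sig = ⟨2 | 1⟩
  {3,4}:  v_{3} + v_{4} = v_{8}  so sig = ⟨2 | 1⟩
  {0,4}:  v_{0} + v_{4} = v_{3} + v_{6}  so sig = ⟨2 | 1 1⟩
  {1,4}:  v_{1} + v_{4} = v_{6} + v_{7}  so sig = ⟨2 | 1 1⟩
  {2,3}:  v_{2} + v_{3} = v_{0} + v_{5}  so sig = ⟨2 | 1 1⟩
  {2,6}:  v_{2} + v_{6} = v_{0} + v_{1}  so sig = ⟨2 | 1 1⟩
  {2,7}:  v_{2} + v_{7} = v_{1} + v_{5}  so sig = ⟨2 | 1 1⟩
  {4,5}:  v_{4} + v_{5} = v_{3} + v_{7}  so sig = ⟨2 | 1 1⟩
  {0,8}:  v_{0} + v_{8} = 2·v_{3} + v_{6}  so sig = ⟨2 | 1 2⟩
  {5,8}:  v_{5} + v_{8} = 2·v_{3} + v_{7}  so sig = ⟨2 | 1 2⟩
  {0,1,5}:  v_{0} + v_{1} + v_{5} = v_{2}  so sig = ⟨3 | 1⟩
  {3,6,7}:  v_{3} + v_{6} + v_{7} = v_{4}  so sig = ⟨3 | 1⟩
  {6,7,8}:  v_{6} + v_{7} + v_{8} = 2·v_{4}  so sig = ⟨3 | 2⟩

Sorted signature multiset PRS(X):
    |P|=2: 15 collections, coeffs (), (), (), (), (1), (1), (1), (1,1), (1,1), (1,1), (1,1), (1,1), (1,1), (1,2), (1,2)
    |P|=3: 3 collections, coeffs (1), (1), (2)


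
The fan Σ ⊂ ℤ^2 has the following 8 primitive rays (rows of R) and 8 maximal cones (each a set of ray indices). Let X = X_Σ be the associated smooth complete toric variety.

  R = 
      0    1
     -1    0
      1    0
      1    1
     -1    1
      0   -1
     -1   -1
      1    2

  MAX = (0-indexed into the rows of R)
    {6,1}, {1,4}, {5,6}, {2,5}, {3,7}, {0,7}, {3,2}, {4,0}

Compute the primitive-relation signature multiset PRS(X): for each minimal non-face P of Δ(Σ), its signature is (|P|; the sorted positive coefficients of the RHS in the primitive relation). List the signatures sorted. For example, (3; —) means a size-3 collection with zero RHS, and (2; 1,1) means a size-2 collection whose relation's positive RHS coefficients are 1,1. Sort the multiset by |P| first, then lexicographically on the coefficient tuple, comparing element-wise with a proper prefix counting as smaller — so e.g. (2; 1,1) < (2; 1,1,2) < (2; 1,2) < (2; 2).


The 20 primitive collections of Σ (r=8, n=2):

  • {0,5}:  v_{0} + v_{5} = 0  ⟹  sig = (2; —)
  • {1,2}:  v_{1} + v_{2} = 0  ⟹  sig = (2; —)
  • {3,6}:  v_{3} + v_{6} = 0  ⟹  sig = (2; —)
  • {0,1}:  v_{0} + v_{1} = v_{4}  ⟹  sig = (2; 1)
  • {0,2}:  v_{0} + v_{2} = v_{3}  ⟹  sig = (2; 1)
  • {0,3}:  v_{0} + v_{3} = v_{7}  ⟹  sig = (2; 1)
  • {0,6}:  v_{0} + v_{6} = v_{1}  ⟹  sig = (2; 1)
  • {1,3}:  v_{1} + v_{3} = v_{0}  ⟹  sig = (2; 1)
  • {1,5}:  v_{1} + v_{5} = v_{6}  ⟹  sig = (2; 1)
  • {2,4}:  v_{2} + v_{4} = v_{0}  ⟹  sig = (2; 1)
  • {2,6}:  v_{2} + v_{6} = v_{5}  ⟹  sig = (2; 1)
  • {3,5}:  v_{3} + v_{5} = v_{2}  ⟹  sig = (2; 1)
  • {4,5}:  v_{4} + v_{5} = v_{1}  ⟹  sig = (2; 1)
  • {5,7}:  v_{5} + v_{7} = v_{3}  ⟹  sig = (2; 1)
  • {6,7}:  v_{6} + v_{7} = v_{0}  ⟹  sig = (2; 1)
  • {1,7}:  v_{1} + v_{7} = 2·v_{0}  ⟹  sig = (2; 2)
  • {2,7}:  v_{2} + v_{7} = 2·v_{3}  ⟹  sig = (2; 2)
  • {3,4}:  v_{3} + v_{4} = 2·v_{0}  ⟹  sig = (2; 2)
  • {4,6}:  v_{4} + v_{6} = 2·v_{1}  ⟹  sig = (2; 2)
  • {4,7}:  v_{4} + v_{7} = 3·v_{0}  ⟹  sig = (2; 3)

Signatures (|P|; sorted positive RHS coefficients), sorted:
{ (2; —) ×3,  (2; 1) ×12,  (2; 2) ×4,  (2; 3) }
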